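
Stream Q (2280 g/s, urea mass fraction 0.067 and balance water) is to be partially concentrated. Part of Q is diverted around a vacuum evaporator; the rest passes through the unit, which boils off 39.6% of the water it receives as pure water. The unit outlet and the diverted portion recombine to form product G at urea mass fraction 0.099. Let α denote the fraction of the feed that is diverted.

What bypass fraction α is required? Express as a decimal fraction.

0.125

All 2280×0.067 = 152.76 g/s of urea reaches G, so G = 152.76/0.099 = 1543 g/s and vapour = 736.97 g/s.
The evaporator receives (1−α)·2280 of feed at 0.933 water and removes 0.396 of that water:
0.396×0.933×(1−α)×2280 = 736.97
(1−α) = 736.97/842.39 = 0.8749;  α = 0.1251.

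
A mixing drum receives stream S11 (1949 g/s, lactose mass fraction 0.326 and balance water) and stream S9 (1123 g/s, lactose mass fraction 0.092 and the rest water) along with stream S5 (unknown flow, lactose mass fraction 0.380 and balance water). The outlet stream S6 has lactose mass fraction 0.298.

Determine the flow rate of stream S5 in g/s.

Let S5 be the unknown flow. Total out = 3072 + S5.
lactose balance: 738.69 + 0.380·S5 = 0.298·(3072 + S5)
(0.380 − 0.298)·S5 = 0.298×3072 − 738.69 = 176.77
S5 = 176.77 / 0.082 = 2155.7 g/s

2156 g/s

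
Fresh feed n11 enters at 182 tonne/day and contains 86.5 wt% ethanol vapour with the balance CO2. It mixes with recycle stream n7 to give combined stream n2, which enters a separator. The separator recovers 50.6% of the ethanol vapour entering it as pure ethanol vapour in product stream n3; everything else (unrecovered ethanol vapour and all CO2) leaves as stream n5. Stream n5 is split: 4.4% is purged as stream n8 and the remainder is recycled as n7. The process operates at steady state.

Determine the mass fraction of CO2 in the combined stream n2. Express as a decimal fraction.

0.652

CO2 enters only via n11 and leaves only via the purge: 182×0.135 = 0.044×(CO2 in n5), and the separator passes all CO2, so CO2 in n2 = CO2 in n5 = 558.41 tonne/day.
ethanol vapour in n2: m_A = 182×0.865 + (1−0.044)·(1−0.506)·m_A, so m_A = 157.43/0.5277 = 298.31 tonne/day.
n2 = 298.31 + 558.41 = 856.72 tonne/day.
CO2 fraction in n2 = 558.41/856.72 = 0.652.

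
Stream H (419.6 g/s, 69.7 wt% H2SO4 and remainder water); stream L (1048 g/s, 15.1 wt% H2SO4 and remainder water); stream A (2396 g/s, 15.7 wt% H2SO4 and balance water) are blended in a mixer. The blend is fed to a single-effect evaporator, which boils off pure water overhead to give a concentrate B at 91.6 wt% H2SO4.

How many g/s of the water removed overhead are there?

2961 g/s

H2SO4 entering = 419.6×0.697 + 1048×0.151 + 2396×0.157 = 826.88 g/s.
All H2SO4 reports to B, so B = 826.88/0.916 = 902.71 g/s.
Total feed = 3863.6 g/s; overhead = 3863.6 − 902.71 = 2960.9 g/s.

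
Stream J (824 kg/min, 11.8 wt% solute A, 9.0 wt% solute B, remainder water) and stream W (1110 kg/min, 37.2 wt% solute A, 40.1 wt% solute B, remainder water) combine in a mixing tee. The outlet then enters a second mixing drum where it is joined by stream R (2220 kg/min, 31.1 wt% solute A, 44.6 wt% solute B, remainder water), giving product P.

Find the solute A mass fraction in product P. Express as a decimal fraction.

0.2890

Overall, product flow = 4154 kg/min.
solute A in = 824×0.118 + 1110×0.372 + 2220×0.311 = 1200.6 kg/min.
solute A fraction in P = 0.2890.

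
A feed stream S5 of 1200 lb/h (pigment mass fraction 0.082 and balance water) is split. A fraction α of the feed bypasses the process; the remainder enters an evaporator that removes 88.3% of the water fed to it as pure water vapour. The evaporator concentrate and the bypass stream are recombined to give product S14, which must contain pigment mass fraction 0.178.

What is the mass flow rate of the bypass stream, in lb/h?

401.6 lb/h

All 1200×0.082 = 98.4 lb/h of pigment reaches S14, so S14 = 98.4/0.178 = 552.81 lb/h and vapour = 647.19 lb/h.
The evaporator receives (1−α)·1200 of feed at 0.918 water and removes 0.883 of that water:
0.883×0.918×(1−α)×1200 = 647.19
(1−α) = 647.19/972.71 = 0.6653;  α = 0.3347.
Bypass flow = 0.3347×1200 = 401.58 lb/h.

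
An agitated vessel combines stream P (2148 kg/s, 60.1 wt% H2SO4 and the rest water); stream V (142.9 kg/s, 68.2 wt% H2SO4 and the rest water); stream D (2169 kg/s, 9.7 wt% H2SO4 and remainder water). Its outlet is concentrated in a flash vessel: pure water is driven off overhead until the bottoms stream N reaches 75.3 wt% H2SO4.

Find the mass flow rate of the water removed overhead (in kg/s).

H2SO4 entering = 2148×0.601 + 142.9×0.682 + 2169×0.097 = 1598.8 kg/s.
All H2SO4 reports to N, so N = 1598.8/0.753 = 2123.2 kg/s.
Total feed = 4459.9 kg/s; overhead = 4459.9 − 2123.2 = 2336.7 kg/s.

2337 kg/s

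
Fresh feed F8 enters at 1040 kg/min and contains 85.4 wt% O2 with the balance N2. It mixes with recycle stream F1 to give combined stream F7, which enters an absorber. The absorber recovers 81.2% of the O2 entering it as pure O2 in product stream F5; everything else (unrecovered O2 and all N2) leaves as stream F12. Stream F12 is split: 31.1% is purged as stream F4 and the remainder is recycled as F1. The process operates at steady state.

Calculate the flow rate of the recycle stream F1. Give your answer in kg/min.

N2 enters only via F8 and leaves only via the purge: 1040×0.146 = 0.311×(N2 in F12), and the absorber passes all N2, so N2 in F7 = N2 in F12 = 488.23 kg/min.
O2 in F7: m_A = 1040×0.854 + (1−0.311)·(1−0.812)·m_A, so m_A = 888.16/0.8705 = 1020.3 kg/min.
F12 = (1−0.812)×1020.3 + 488.23 = 680.05 kg/min.
Recycle F1 = (1−0.311)×680.05 = 468.56 kg/min.

468.6 kg/min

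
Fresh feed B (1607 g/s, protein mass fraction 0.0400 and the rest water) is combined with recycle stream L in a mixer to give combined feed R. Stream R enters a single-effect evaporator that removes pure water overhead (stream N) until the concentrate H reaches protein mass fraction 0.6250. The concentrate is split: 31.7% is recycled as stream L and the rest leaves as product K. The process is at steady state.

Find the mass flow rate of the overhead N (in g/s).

Overall protein balance (none leaves overhead): protein in fresh feed = protein in product, i.e. 1607×0.040 = (1−0.317)·H·0.625.
H = 64.28/(0.625×0.683) = 150.58 g/s.
Recycle L = 0.317×150.58 = 47.735 g/s.
Combined feed R = 1607 + 47.735 = 1654.7 g/s.
Overhead N = R − H = 1654.7 − 150.58 = 1504.2 g/s.

1504 g/s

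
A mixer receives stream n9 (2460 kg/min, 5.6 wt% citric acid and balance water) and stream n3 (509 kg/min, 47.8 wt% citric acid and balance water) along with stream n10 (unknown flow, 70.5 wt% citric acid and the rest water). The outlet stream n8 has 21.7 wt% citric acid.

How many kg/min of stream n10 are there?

539.4 kg/min

Let n10 be the unknown flow. Total out = 2969 + n10.
citric acid balance: 381.06 + 0.705·n10 = 0.217·(2969 + n10)
(0.705 − 0.217)·n10 = 0.217×2969 − 381.06 = 263.21
n10 = 263.21 / 0.488 = 539.37 kg/min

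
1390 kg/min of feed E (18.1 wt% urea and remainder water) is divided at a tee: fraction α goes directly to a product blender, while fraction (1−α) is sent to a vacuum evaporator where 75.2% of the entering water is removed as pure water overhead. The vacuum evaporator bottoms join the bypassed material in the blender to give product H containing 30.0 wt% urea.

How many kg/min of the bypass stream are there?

494.8 kg/min

All 1390×0.181 = 251.59 kg/min of urea reaches H, so H = 251.59/0.300 = 838.63 kg/min and vapour = 551.37 kg/min.
The evaporator receives (1−α)·1390 of feed at 0.819 water and removes 0.752 of that water:
0.752×0.819×(1−α)×1390 = 551.37
(1−α) = 551.37/856.08 = 0.6441;  α = 0.3559.
Bypass flow = 0.3559×1390 = 494.76 kg/min.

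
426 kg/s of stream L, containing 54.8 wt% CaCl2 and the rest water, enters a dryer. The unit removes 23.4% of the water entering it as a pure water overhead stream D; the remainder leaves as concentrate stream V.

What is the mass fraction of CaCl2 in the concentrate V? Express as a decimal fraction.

CaCl2 is not removed: 426×0.548 = 233.45 kg/s of CaCl2 enters V.
water entering = 426×0.452 = 192.55 kg/s; overhead removed = 0.234×192.55 = 45.057 kg/s.
Concentrate = 426 − 45.057 = 380.94 kg/s.
Mass fraction = 233.45/380.94 = 0.613.

0.613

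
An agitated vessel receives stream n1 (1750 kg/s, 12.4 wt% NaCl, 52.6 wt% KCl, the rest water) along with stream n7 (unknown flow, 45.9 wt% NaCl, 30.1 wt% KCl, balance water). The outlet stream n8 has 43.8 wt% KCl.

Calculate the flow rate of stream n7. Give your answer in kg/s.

1124 kg/s

Let n7 be the unknown flow. Total out = 1750 + n7.
KCl balance: 920.5 + 0.301·n7 = 0.438·(1750 + n7)
(0.301 − 0.438)·n7 = 0.438×1750 − 920.5 = -154
n7 = -154 / -0.137 = 1124.1 kg/s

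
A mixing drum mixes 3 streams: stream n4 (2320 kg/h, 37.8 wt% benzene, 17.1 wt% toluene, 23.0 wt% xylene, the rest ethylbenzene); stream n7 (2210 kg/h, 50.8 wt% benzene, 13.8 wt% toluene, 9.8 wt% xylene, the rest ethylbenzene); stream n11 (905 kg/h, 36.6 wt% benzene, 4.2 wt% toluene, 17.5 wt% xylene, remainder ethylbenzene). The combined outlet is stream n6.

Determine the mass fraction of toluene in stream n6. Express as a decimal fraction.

Total flow out = 2320 + 2210 + 905 = 5435 kg/h.
toluene in = 2320×0.171 + 2210×0.138 + 905×0.042 = 739.71 kg/h.
toluene mass fraction in n6 = 739.71/5435 = 0.1361.

0.1361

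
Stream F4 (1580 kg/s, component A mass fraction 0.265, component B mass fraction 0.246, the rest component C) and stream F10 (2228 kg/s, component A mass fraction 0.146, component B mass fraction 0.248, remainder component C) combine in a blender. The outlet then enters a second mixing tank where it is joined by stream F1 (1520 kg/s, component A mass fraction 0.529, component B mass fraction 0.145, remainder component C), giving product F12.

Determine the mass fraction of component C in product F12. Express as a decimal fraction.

0.491

Overall, product flow = 5328 kg/s.
component C in = 1580×0.489 + 2228×0.606 + 1520×0.326 = 2618.3 kg/s.
component C fraction in F12 = 0.491.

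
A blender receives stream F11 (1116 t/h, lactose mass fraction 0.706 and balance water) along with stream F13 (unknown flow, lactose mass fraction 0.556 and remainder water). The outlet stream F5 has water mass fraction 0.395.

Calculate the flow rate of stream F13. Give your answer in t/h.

2300 t/h

Let F13 be the unknown flow. Total out = 1116 + F13.
water balance: 328.1 + 0.444·F13 = 0.395·(1116 + F13)
(0.444 − 0.395)·F13 = 0.395×1116 − 328.1 = 112.72
F13 = 112.72 / 0.049 = 2300.3 t/h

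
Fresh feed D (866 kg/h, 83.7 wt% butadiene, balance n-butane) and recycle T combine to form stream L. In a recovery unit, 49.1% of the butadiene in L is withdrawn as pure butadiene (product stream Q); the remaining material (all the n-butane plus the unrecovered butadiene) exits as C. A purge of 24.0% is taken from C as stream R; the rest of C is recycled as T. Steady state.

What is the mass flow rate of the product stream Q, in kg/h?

butadiene in L: m_A = 866×0.837 + (1−0.240)·(1−0.491)·m_A, so m_A = 724.84/0.6132 = 1182.1 kg/h.
Product Q = 0.491×1182.1 = 580.43 kg/h.

580.4 kg/h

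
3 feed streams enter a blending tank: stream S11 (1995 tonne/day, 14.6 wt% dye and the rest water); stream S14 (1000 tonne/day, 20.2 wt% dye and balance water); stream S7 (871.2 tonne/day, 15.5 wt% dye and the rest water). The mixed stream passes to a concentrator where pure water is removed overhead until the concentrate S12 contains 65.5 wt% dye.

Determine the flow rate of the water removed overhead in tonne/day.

2907 tonne/day

dye entering = 1995×0.146 + 1000×0.202 + 871.2×0.155 = 628.31 tonne/day.
All dye reports to S12, so S12 = 628.31/0.655 = 959.25 tonne/day.
Total feed = 3866.2 tonne/day; overhead = 3866.2 − 959.25 = 2907 tonne/day.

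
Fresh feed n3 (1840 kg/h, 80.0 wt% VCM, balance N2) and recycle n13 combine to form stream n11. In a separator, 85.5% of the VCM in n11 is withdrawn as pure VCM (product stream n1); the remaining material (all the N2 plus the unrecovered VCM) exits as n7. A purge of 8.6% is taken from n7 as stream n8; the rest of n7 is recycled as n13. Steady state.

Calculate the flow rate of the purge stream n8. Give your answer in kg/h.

N2 enters only via n3 and leaves only via the purge: 1840×0.200 = 0.086×(N2 in n7), and the separator passes all N2, so N2 in n11 = N2 in n7 = 4279.1 kg/h.
VCM in n11: m_A = 1840×0.800 + (1−0.086)·(1−0.855)·m_A, so m_A = 1472/0.8675 = 1696.9 kg/h.
n7 = (1−0.855)×1696.9 + 4279.1 = 4525.1 kg/h.
Purge n8 = 0.086×4525.1 = 389.16 kg/h.

389.2 kg/h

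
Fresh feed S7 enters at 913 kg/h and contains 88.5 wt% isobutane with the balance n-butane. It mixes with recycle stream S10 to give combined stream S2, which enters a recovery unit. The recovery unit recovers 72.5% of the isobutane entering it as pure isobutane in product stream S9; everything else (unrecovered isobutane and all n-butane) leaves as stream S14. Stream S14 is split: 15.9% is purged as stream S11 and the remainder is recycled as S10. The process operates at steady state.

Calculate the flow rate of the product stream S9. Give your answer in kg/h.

isobutane in S2: m_A = 913×0.885 + (1−0.159)·(1−0.725)·m_A, so m_A = 808/0.7687 = 1051.1 kg/h.
Product S9 = 0.725×1051.1 = 762.05 kg/h.

762 kg/h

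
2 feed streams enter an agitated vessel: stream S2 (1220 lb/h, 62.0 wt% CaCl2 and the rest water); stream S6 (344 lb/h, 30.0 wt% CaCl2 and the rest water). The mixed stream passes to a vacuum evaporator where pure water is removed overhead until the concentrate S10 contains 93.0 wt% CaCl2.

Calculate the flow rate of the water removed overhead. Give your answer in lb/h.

CaCl2 entering = 1220×0.620 + 344×0.300 = 859.6 lb/h.
All CaCl2 reports to S10, so S10 = 859.6/0.930 = 924.3 lb/h.
Total feed = 1564 lb/h; overhead = 1564 − 924.3 = 639.7 lb/h.

639.7 lb/h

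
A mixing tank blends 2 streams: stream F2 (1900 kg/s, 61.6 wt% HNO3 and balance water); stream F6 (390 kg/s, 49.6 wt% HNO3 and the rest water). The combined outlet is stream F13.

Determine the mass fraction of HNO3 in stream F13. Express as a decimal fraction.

0.596

Total flow out = 1900 + 390 = 2290 kg/s.
HNO3 in = 1900×0.616 + 390×0.496 = 1363.8 kg/s.
HNO3 mass fraction in F13 = 1363.8/2290 = 0.596.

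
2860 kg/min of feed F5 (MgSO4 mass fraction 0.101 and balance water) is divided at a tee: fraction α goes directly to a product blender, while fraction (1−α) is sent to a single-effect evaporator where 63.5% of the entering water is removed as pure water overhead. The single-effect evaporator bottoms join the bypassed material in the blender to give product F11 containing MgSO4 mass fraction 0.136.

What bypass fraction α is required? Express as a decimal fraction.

All 2860×0.101 = 288.86 kg/min of MgSO4 reaches F11, so F11 = 288.86/0.136 = 2124 kg/min and vapour = 736.03 kg/min.
The evaporator receives (1−α)·2860 of feed at 0.899 water and removes 0.635 of that water:
0.635×0.899×(1−α)×2860 = 736.03
(1−α) = 736.03/1632.7 = 0.4508;  α = 0.5492.

0.549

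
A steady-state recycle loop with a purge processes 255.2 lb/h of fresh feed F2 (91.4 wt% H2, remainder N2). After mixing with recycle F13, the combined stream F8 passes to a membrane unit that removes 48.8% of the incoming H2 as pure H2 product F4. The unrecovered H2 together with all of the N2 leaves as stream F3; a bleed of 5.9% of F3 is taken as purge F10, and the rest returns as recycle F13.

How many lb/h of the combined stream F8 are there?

822.1 lb/h

N2 enters only via F2 and leaves only via the purge: 255.2×0.086 = 0.059×(N2 in F3), and the membrane unit passes all N2, so N2 in F8 = N2 in F3 = 371.99 lb/h.
H2 in F8: m_A = 255.2×0.914 + (1−0.059)·(1−0.488)·m_A, so m_A = 233.25/0.5182 = 450.11 lb/h.
F8 = 450.11 + 371.99 = 822.1 lb/h.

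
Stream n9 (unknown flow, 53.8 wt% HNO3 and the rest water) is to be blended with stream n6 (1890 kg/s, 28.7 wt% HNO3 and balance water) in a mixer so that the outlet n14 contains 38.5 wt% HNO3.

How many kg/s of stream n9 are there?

1211 kg/s

Let n9 be the unknown flow. Total out = 1890 + n9.
HNO3 balance: 542.43 + 0.538·n9 = 0.385·(1890 + n9)
(0.538 − 0.385)·n9 = 0.385×1890 − 542.43 = 185.22
n9 = 185.22 / 0.153 = 1210.6 kg/s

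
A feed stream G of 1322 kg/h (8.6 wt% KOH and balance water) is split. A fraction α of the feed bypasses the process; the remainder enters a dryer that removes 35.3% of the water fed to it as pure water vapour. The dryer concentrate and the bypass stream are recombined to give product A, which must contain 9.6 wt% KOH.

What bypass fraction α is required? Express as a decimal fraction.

0.677

All 1322×0.086 = 113.69 kg/h of KOH reaches A, so A = 113.69/0.096 = 1184.3 kg/h and vapour = 137.71 kg/h.
The evaporator receives (1−α)·1322 of feed at 0.914 water and removes 0.353 of that water:
0.353×0.914×(1−α)×1322 = 137.71
(1−α) = 137.71/426.53 = 0.3229;  α = 0.6771.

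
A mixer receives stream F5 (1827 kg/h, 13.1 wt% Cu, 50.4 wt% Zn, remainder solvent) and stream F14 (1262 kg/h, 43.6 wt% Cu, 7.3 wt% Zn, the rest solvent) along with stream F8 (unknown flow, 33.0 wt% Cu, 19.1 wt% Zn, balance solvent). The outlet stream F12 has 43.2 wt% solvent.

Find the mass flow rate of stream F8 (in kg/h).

1020 kg/h

Let F8 be the unknown flow. Total out = 3089 + F8.
solvent balance: 1286.5 + 0.479·F8 = 0.432·(3089 + F8)
(0.479 − 0.432)·F8 = 0.432×3089 − 1286.5 = 47.951
F8 = 47.951 / 0.047 = 1020.2 kg/h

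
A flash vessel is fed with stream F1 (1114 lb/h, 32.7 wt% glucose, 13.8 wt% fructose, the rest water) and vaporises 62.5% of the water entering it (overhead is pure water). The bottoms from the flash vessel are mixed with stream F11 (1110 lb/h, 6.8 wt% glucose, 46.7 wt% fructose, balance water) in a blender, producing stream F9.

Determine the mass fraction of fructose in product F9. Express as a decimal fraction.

0.3630

Vapour removed = 0.625×0.535×1114 = 372.49 lb/h; concentrate = 741.51 lb/h.
fructose reaching the mixer = 153.73 (from concentrate) + 1110×0.467 = 672.1 lb/h.
Product flow = 741.51 + 1110 = 1851.5 lb/h; fructose fraction = 0.3630.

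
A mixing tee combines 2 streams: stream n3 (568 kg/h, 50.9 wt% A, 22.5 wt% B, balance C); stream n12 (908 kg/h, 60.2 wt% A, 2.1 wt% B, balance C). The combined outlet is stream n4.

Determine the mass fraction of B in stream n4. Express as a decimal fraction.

Total flow out = 568 + 908 = 1476 kg/h.
B in = 568×0.225 + 908×0.021 = 146.87 kg/h.
B mass fraction in n4 = 146.87/1476 = 0.100.

0.100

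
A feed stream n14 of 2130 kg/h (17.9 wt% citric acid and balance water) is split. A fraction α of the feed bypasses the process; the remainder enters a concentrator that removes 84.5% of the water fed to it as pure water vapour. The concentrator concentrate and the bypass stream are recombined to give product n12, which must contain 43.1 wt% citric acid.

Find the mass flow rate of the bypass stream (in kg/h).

334.8 kg/h

All 2130×0.179 = 381.27 kg/h of citric acid reaches n12, so n12 = 381.27/0.431 = 884.62 kg/h and vapour = 1245.4 kg/h.
The evaporator receives (1−α)·2130 of feed at 0.821 water and removes 0.845 of that water:
0.845×0.821×(1−α)×2130 = 1245.4
(1−α) = 1245.4/1477.7 = 0.8428;  α = 0.1572.
Bypass flow = 0.1572×2130 = 334.84 kg/h.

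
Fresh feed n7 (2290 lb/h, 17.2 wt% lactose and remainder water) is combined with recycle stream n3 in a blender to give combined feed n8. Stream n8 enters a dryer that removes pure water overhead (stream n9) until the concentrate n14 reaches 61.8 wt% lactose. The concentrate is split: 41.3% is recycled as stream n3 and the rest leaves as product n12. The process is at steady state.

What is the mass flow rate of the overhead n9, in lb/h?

Overall lactose balance (none leaves overhead): lactose in fresh feed = lactose in product, i.e. 2290×0.172 = (1−0.413)·n14·0.618.
n14 = 393.88/(0.618×0.587) = 1085.8 lb/h.
Recycle n3 = 0.413×1085.8 = 448.42 lb/h.
Combined feed n8 = 2290 + 448.42 = 2738.4 lb/h.
Overhead n9 = n8 − n14 = 2738.4 − 1085.8 = 1652.7 lb/h.

1653 lb/h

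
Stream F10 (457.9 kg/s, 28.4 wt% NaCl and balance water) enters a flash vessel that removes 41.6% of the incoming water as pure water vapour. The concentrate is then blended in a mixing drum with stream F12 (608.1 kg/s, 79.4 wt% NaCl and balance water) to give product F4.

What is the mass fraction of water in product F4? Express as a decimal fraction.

0.341

Vapour removed = 0.416×0.716×457.9 = 136.39 kg/s; concentrate = 321.51 kg/s.
water reaching the mixer = 191.47 (from concentrate) + 608.1×0.206 = 316.74 kg/s.
Product flow = 321.51 + 608.1 = 929.61 kg/s; water fraction = 0.341.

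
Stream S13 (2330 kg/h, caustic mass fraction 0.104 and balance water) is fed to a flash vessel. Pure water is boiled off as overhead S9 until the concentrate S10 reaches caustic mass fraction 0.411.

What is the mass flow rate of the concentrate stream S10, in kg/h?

589.6 kg/h

caustic is conserved: 2330×0.104 = 242.32 kg/h all reports to the concentrate.
Concentrate = 242.32/(target fraction) = 589.59 kg/h.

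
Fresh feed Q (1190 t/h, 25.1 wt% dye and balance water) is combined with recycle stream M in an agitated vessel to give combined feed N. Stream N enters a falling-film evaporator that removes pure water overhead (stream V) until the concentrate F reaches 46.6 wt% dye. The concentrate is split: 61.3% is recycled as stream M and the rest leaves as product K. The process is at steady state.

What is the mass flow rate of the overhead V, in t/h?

549 t/h

Overall dye balance (none leaves overhead): dye in fresh feed = dye in product, i.e. 1190×0.251 = (1−0.613)·F·0.466.
F = 298.69/(0.466×0.387) = 1656.2 t/h.
Recycle M = 0.613×1656.2 = 1015.3 t/h.
Combined feed N = 1190 + 1015.3 = 2205.3 t/h.
Overhead V = N − F = 2205.3 − 1656.2 = 549.03 t/h.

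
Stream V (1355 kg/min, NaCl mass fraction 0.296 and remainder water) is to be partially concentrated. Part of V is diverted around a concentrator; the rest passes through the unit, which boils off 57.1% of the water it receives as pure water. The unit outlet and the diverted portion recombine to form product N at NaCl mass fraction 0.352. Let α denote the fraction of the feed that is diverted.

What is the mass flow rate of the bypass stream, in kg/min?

818.7 kg/min

All 1355×0.296 = 401.08 kg/min of NaCl reaches N, so N = 401.08/0.352 = 1139.4 kg/min and vapour = 215.57 kg/min.
The evaporator receives (1−α)·1355 of feed at 0.704 water and removes 0.571 of that water:
0.571×0.704×(1−α)×1355 = 215.57
(1−α) = 215.57/544.69 = 0.3958;  α = 0.6042.
Bypass flow = 0.6042×1355 = 818.74 kg/min.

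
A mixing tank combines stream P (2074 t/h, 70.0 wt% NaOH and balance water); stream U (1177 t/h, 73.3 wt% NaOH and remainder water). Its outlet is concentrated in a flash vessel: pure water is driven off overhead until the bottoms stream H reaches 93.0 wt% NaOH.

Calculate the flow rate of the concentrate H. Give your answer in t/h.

NaOH entering = 2074×0.700 + 1177×0.733 = 2314.5 t/h.
All NaOH reports to H, so H = 2314.5/0.930 = 2488.8 t/h.

2489 t/h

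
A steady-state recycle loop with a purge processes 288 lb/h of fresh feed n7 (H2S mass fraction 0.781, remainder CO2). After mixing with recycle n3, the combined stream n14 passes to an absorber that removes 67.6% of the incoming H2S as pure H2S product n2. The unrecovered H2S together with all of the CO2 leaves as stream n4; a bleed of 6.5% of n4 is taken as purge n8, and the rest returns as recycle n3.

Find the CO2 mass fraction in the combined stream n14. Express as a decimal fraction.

CO2 enters only via n7 and leaves only via the purge: 288×0.219 = 0.065×(CO2 in n4), and the absorber passes all CO2, so CO2 in n14 = CO2 in n4 = 970.34 lb/h.
H2S in n14: m_A = 288×0.781 + (1−0.065)·(1−0.676)·m_A, so m_A = 224.93/0.6971 = 322.68 lb/h.
n14 = 322.68 + 970.34 = 1293 lb/h.
CO2 fraction in n14 = 970.34/1293 = 0.750.

0.750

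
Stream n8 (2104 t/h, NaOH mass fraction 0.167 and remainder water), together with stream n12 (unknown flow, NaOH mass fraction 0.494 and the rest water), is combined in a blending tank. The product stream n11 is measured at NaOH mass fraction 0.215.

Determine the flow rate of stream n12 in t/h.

Let n12 be the unknown flow. Total out = 2104 + n12.
NaOH balance: 351.37 + 0.494·n12 = 0.215·(2104 + n12)
(0.494 − 0.215)·n12 = 0.215×2104 − 351.37 = 100.99
n12 = 100.99 / 0.279 = 361.98 t/h

362 t/h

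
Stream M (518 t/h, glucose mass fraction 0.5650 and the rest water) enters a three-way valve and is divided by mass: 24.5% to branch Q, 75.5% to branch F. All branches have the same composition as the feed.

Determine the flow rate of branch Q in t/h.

Branch Q flow = 0.245×518 = 126.91 t/h.

126.9 t/h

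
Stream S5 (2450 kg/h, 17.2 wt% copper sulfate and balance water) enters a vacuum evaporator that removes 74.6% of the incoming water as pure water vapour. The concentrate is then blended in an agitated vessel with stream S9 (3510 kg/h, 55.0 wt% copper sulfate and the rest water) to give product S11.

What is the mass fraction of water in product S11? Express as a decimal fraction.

0.471

Vapour removed = 0.746×0.828×2450 = 1513.3 kg/h; concentrate = 936.66 kg/h.
water reaching the mixer = 515.26 (from concentrate) + 3510×0.450 = 2094.8 kg/h.
Product flow = 936.66 + 3510 = 4446.7 kg/h; water fraction = 0.471.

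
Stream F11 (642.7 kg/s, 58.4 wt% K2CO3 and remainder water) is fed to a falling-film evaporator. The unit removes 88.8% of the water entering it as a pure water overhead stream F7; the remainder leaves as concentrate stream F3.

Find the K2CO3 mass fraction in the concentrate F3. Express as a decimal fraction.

K2CO3 is not removed: 642.7×0.584 = 375.34 kg/s of K2CO3 enters F3.
water entering = 642.7×0.416 = 267.36 kg/s; overhead removed = 0.888×267.36 = 237.42 kg/s.
Concentrate = 642.7 − 237.42 = 405.28 kg/s.
Mass fraction = 375.34/405.28 = 0.9261.

0.9261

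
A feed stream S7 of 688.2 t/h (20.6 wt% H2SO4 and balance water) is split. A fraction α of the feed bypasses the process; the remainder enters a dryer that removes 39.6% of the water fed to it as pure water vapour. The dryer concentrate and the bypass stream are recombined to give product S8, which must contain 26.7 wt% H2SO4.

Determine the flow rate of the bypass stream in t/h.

188.1 t/h

All 688.2×0.206 = 141.77 t/h of H2SO4 reaches S8, so S8 = 141.77/0.267 = 530.97 t/h and vapour = 157.23 t/h.
The evaporator receives (1−α)·688.2 of feed at 0.794 water and removes 0.396 of that water:
0.396×0.794×(1−α)×688.2 = 157.23
(1−α) = 157.23/216.39 = 0.7266;  α = 0.2734.
Bypass flow = 0.2734×688.2 = 188.15 t/h.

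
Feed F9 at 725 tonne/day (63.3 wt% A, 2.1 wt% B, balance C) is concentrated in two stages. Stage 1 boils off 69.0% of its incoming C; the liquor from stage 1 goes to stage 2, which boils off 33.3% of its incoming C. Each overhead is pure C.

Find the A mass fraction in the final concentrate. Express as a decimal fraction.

C in feed = 725×0.346 = 250.85 tonne/day.
After stage 1: C left = (1−0.690)×250.85 = 77.764; stream total = 551.91 tonne/day.
After stage 2: C left = (1−0.333)×77.764 = 51.868; final concentrate = 526.02 tonne/day.
A fraction = 458.93/526.02 = 0.872.

0.872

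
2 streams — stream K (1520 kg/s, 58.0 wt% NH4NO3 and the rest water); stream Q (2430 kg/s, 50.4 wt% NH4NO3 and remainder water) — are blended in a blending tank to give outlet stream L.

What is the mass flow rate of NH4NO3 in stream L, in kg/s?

NH4NO3 out = NH4NO3 in = 1520×0.580 + 2430×0.504 = 2106.3 kg/s.

2106 kg/s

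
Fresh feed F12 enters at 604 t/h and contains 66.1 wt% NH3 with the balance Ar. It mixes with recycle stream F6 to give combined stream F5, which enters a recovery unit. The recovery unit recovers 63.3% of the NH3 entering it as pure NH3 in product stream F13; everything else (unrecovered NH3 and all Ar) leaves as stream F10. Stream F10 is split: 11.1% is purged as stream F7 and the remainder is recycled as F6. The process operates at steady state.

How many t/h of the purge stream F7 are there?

Ar enters only via F12 and leaves only via the purge: 604×0.339 = 0.111×(Ar in F10), and the recovery unit passes all Ar, so Ar in F5 = Ar in F10 = 1844.6 t/h.
NH3 in F5: m_A = 604×0.661 + (1−0.111)·(1−0.633)·m_A, so m_A = 399.24/0.6737 = 592.58 t/h.
F10 = (1−0.633)×592.58 + 1844.6 = 2062.1 t/h.
Purge F7 = 0.111×2062.1 = 228.9 t/h.

228.9 t/h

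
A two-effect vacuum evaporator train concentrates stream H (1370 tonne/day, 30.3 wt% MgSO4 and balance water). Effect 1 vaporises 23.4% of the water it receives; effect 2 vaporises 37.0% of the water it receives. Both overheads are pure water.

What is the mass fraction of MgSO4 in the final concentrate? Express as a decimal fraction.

water in feed = 1370×0.697 = 954.89 tonne/day.
After stage 1: water left = (1−0.234)×954.89 = 731.45; stream total = 1146.6 tonne/day.
After stage 2: water left = (1−0.370)×731.45 = 460.81; final concentrate = 875.92 tonne/day.
MgSO4 fraction = 415.11/875.92 = 0.474.

0.474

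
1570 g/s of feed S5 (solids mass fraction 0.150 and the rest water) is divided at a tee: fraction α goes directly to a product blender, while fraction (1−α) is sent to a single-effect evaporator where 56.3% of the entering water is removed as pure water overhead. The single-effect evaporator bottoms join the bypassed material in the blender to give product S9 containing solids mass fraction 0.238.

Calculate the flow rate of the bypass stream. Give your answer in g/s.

357 g/s

All 1570×0.150 = 235.5 g/s of solids reaches S9, so S9 = 235.5/0.238 = 989.5 g/s and vapour = 580.5 g/s.
The evaporator receives (1−α)·1570 of feed at 0.850 water and removes 0.563 of that water:
0.563×0.850×(1−α)×1570 = 580.5
(1−α) = 580.5/751.32 = 0.7726;  α = 0.2274.
Bypass flow = 0.2274×1570 = 356.95 g/s.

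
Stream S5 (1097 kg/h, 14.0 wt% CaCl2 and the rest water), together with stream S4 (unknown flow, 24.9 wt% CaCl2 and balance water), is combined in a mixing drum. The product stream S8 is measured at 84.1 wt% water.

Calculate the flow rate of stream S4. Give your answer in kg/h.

231.6 kg/h

Let S4 be the unknown flow. Total out = 1097 + S4.
water balance: 943.42 + 0.751·S4 = 0.841·(1097 + S4)
(0.751 − 0.841)·S4 = 0.841×1097 − 943.42 = -20.843
S4 = -20.843 / -0.090 = 231.59 kg/h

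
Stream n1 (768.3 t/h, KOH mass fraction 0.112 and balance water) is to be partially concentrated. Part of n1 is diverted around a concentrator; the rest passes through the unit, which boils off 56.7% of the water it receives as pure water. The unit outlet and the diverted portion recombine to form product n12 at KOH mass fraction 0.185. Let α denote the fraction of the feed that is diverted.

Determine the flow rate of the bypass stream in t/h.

166.2 t/h

All 768.3×0.112 = 86.05 t/h of KOH reaches n12, so n12 = 86.05/0.185 = 465.13 t/h and vapour = 303.17 t/h.
The evaporator receives (1−α)·768.3 of feed at 0.888 water and removes 0.567 of that water:
0.567×0.888×(1−α)×768.3 = 303.17
(1−α) = 303.17/386.84 = 0.7837;  α = 0.2163.
Bypass flow = 0.2163×768.3 = 166.18 t/h.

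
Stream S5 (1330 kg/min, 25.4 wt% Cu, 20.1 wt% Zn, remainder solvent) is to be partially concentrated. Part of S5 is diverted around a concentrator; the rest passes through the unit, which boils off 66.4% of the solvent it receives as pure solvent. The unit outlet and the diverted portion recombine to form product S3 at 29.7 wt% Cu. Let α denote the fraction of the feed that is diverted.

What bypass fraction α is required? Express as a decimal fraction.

0.600

All 1330×0.254 = 337.82 kg/min of Cu reaches S3, so S3 = 337.82/0.297 = 1137.4 kg/min and vapour = 192.56 kg/min.
The evaporator receives (1−α)·1330 of feed at 0.545 solvent and removes 0.664 of that solvent:
0.664×0.545×(1−α)×1330 = 192.56
(1−α) = 192.56/481.3 = 0.4001;  α = 0.5999.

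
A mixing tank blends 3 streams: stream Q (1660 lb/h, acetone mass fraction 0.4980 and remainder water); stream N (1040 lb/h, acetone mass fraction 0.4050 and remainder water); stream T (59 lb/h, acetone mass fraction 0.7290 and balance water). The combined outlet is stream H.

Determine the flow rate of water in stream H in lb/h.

1468 lb/h

water out = water in = 1660×0.502 + 1040×0.595 + 59×0.271 = 1468.1 lb/h.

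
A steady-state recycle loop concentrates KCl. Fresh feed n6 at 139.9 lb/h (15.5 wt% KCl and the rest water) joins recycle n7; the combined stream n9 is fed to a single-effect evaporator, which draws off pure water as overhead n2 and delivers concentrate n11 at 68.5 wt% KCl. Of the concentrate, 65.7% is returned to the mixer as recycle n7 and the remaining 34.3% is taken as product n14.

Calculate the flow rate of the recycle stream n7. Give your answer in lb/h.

Overall KCl balance (none leaves overhead): KCl in fresh feed = KCl in product, i.e. 139.9×0.155 = (1−0.657)·n11·0.685.
n11 = 21.684/(0.685×0.343) = 92.292 lb/h.
Recycle n7 = 0.657×92.292 = 60.636 lb/h.

60.64 lb/h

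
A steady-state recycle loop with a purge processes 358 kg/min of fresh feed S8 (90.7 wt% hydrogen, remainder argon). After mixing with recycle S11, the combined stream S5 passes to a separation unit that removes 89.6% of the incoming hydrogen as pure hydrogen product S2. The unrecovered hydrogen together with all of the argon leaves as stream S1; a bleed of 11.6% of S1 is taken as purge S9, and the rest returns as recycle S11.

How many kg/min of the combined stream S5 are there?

644.6 kg/min

argon enters only via S8 and leaves only via the purge: 358×0.093 = 0.116×(argon in S1), and the separation unit passes all argon, so argon in S5 = argon in S1 = 287.02 kg/min.
hydrogen in S5: m_A = 358×0.907 + (1−0.116)·(1−0.896)·m_A, so m_A = 324.71/0.9081 = 357.58 kg/min.
S5 = 357.58 + 287.02 = 644.6 kg/min.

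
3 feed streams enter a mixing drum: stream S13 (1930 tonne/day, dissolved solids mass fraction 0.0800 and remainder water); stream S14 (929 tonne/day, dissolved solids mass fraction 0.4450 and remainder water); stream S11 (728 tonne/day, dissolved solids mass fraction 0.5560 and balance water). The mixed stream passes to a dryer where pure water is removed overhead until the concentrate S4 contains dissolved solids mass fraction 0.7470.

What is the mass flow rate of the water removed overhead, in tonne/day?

2285 tonne/day

dissolved solids entering = 1930×0.080 + 929×0.445 + 728×0.556 = 972.57 tonne/day.
All dissolved solids reports to S4, so S4 = 972.57/0.747 = 1302 tonne/day.
Total feed = 3587 tonne/day; overhead = 3587 − 1302 = 2285 tonne/day.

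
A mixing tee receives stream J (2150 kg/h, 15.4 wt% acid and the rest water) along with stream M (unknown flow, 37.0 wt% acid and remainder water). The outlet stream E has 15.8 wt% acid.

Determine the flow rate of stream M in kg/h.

40.57 kg/h

Let M be the unknown flow. Total out = 2150 + M.
acid balance: 331.1 + 0.370·M = 0.158·(2150 + M)
(0.370 − 0.158)·M = 0.158×2150 − 331.1 = 8.6
M = 8.6 / 0.212 = 40.566 kg/h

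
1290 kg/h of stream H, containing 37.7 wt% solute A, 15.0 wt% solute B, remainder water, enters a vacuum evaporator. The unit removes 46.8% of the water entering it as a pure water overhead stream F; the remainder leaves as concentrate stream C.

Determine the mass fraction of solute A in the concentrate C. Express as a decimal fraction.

0.4842

solute A is not removed: 1290×0.377 = 486.33 kg/h of solute A enters C.
water entering = 1290×0.473 = 610.17 kg/h; overhead removed = 0.468×610.17 = 285.56 kg/h.
Concentrate = 1290 − 285.56 = 1004.4 kg/h.
Mass fraction = 486.33/1004.4 = 0.4842.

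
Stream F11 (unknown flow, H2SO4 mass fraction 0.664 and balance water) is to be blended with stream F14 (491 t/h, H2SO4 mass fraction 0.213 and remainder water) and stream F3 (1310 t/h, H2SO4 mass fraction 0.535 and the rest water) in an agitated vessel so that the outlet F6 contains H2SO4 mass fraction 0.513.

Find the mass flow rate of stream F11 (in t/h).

784.6 t/h

Let F11 be the unknown flow. Total out = 1801 + F11.
H2SO4 balance: 805.43 + 0.664·F11 = 0.513·(1801 + F11)
(0.664 − 0.513)·F11 = 0.513×1801 − 805.43 = 118.48
F11 = 118.48 / 0.151 = 784.64 t/h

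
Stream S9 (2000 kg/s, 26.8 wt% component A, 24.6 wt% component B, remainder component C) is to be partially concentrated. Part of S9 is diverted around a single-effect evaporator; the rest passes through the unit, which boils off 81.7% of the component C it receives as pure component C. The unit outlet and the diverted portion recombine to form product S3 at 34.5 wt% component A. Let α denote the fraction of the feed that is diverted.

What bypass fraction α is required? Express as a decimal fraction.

All 2000×0.268 = 536 kg/s of component A reaches S3, so S3 = 536/0.345 = 1553.6 kg/s and vapour = 446.38 kg/s.
The evaporator receives (1−α)·2000 of feed at 0.486 component C and removes 0.817 of that component C:
0.817×0.486×(1−α)×2000 = 446.38
(1−α) = 446.38/794.12 = 0.5621;  α = 0.4379.

0.438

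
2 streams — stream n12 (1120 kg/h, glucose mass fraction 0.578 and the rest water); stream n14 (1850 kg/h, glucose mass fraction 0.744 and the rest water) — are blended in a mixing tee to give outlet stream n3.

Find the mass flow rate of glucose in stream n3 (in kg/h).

glucose out = glucose in = 1120×0.578 + 1850×0.744 = 2023.8 kg/h.

2024 kg/h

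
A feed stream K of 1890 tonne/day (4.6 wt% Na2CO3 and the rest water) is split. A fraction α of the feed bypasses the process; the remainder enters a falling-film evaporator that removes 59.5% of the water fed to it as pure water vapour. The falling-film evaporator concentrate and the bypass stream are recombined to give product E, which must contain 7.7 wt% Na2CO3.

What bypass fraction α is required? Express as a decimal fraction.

0.291

All 1890×0.046 = 86.94 tonne/day of Na2CO3 reaches E, so E = 86.94/0.077 = 1129.1 tonne/day and vapour = 760.91 tonne/day.
The evaporator receives (1−α)·1890 of feed at 0.954 water and removes 0.595 of that water:
0.595×0.954×(1−α)×1890 = 760.91
(1−α) = 760.91/1072.8 = 0.7093;  α = 0.2907.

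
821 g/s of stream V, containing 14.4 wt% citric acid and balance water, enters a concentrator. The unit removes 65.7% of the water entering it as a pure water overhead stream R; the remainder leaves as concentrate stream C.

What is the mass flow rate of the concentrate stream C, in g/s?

359.3 g/s

water entering = 821×0.856 = 702.78 g/s; overhead removed = 0.657×702.78 = 461.72 g/s.
Concentrate = 821 − 461.72 = 359.28 g/s.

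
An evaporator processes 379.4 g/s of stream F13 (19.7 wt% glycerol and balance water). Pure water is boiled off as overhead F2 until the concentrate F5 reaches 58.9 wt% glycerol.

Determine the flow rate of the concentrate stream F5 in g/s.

glycerol is conserved: 379.4×0.197 = 74.742 g/s all reports to the concentrate.
Concentrate = 74.742/(target fraction) = 126.9 g/s.

126.9 g/s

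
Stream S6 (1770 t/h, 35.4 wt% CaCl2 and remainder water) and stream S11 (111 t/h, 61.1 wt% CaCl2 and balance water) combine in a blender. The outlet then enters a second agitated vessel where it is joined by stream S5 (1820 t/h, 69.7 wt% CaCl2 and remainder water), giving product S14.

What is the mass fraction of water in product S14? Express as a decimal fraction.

0.470

Overall, product flow = 3701 t/h.
water in = 1770×0.646 + 111×0.389 + 1820×0.303 = 1738.1 t/h.
water fraction in S14 = 0.470.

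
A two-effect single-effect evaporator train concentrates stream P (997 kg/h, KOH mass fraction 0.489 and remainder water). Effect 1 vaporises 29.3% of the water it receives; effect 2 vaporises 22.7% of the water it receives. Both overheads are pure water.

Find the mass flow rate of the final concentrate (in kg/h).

water in feed = 997×0.511 = 509.47 kg/h.
After stage 1: water left = (1−0.293)×509.47 = 360.19; stream total = 847.73 kg/h.
After stage 2: water left = (1−0.227)×360.19 = 278.43; final concentrate = 765.96 kg/h.

766 kg/h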